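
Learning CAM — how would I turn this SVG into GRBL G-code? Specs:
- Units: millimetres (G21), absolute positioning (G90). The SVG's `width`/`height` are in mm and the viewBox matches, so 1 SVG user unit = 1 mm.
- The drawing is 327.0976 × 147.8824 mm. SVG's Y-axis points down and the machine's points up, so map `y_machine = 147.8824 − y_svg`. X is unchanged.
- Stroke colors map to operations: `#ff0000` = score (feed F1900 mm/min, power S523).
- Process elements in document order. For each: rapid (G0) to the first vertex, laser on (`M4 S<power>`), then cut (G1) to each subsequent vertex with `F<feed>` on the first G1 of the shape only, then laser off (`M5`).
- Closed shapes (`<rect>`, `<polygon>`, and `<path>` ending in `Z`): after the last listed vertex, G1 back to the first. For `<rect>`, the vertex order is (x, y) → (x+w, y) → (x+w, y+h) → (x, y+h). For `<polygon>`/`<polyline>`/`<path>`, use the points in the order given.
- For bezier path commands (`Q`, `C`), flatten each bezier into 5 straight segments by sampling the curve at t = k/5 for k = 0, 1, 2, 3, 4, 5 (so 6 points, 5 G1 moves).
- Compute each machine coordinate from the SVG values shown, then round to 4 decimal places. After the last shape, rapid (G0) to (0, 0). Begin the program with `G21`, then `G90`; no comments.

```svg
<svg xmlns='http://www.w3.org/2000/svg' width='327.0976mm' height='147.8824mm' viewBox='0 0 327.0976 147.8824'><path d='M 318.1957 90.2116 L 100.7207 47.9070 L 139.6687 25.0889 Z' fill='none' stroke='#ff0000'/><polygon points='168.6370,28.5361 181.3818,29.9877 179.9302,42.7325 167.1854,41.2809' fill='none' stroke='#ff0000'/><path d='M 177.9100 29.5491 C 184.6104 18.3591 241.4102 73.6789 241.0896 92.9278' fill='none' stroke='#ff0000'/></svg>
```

viewBox `0 0 327.0976 147.8824` with mm width/height → 1 unit = 1 mm. Flip: y_m = 147.8824 − y_svg.

**Shape 1** — `<path>` closed polygon, stroke `#ff0000` → score (S523, F1900). Machine vertices: (318.1957,57.6708) → (100.7207,99.9754) → (139.6687,122.7935) → (318.1957,57.6708). Closed: final G1 returns to the first vertex.

**Shape 2** — `<polygon>` regular polygon, stroke `#ff0000` → score (S523, F1900). Machine vertices: (168.6370,119.3463) → (181.3818,117.8947) → (179.9302,105.1499) → (167.1854,106.6015) → (168.6370,119.3463). Closed: final G1 returns to the first vertex.

**Shape 3** — `<path>` cubic bezier, stroke `#ff0000` → score (S523, F1900). Control points (SVG): P0=(177.9100,29.5491), P1=(184.6104,18.3591), P2=(241.4102,73.6789), P3=(241.0896,92.9278); sampled at t=k/5. Machine vertices: (177.9100,118.3333) → (187.0844,117.8868) → (203.1361,106.4018) → (220.9186,88.8021) → (235.2853,70.0118) → (241.0896,54.9546). Open path.

G21
G90
G0 X318.1957 Y57.6708
M4 S523
G1 X100.7207 Y99.9754 F1900
G1 X139.6687 Y122.7935
G1 X318.1957 Y57.6708
M5
G0 X168.6370 Y119.3463
M4 S523
G1 X181.3818 Y117.8947 F1900
G1 X179.9302 Y105.1499
G1 X167.1854 Y106.6015
G1 X168.6370 Y119.3463
M5
G0 X177.9100 Y118.3333
M4 S523
G1 X187.0844 Y117.8868 F1900
G1 X203.1361 Y106.4018
G1 X220.9186 Y88.8021
G1 X235.2853 Y70.0118
G1 X241.0896 Y54.9546
M5
G0 X0.0000 Y0.0000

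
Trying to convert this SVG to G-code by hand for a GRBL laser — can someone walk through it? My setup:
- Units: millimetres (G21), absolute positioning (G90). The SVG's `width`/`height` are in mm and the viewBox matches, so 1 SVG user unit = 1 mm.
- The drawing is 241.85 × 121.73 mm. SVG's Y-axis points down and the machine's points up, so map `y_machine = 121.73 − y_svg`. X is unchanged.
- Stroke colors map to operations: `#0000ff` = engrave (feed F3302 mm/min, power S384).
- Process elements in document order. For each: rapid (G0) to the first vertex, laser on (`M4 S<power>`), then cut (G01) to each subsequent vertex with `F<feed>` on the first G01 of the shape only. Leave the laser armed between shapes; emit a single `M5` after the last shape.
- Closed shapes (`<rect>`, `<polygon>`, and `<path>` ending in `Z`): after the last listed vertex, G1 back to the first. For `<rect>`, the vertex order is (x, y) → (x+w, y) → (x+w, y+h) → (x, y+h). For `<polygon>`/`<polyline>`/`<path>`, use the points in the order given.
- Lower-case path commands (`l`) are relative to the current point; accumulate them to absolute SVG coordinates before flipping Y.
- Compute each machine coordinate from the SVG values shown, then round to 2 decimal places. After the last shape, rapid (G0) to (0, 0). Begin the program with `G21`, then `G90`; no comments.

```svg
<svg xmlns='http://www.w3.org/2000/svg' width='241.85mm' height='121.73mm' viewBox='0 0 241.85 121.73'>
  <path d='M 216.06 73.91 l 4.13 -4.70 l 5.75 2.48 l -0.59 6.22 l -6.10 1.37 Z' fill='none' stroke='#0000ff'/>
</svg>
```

G21
G90
G0 X216.06 Y47.82
M4 S384
G01 X220.19 Y52.52 F3302
G01 X225.94 Y50.04
G01 X225.35 Y43.82
G01 X219.25 Y42.45
G01 X216.06 Y47.82
M5
G0 X0.00 Y0.00

viewBox `0 0 241.85 121.73` with mm width/height → 1 unit = 1 mm. Flip: y_m = 121.73 − y_svg.

**Shape 1** — `<path>` regular polygon, stroke `#0000ff` → engrave (S384, F3302). Machine vertices: (216.06,47.82) → (220.19,52.52) → (225.94,50.04) → (225.35,43.82) → (219.25,42.45) → (216.06,47.82). Closed: final G1 returns to the first vertex.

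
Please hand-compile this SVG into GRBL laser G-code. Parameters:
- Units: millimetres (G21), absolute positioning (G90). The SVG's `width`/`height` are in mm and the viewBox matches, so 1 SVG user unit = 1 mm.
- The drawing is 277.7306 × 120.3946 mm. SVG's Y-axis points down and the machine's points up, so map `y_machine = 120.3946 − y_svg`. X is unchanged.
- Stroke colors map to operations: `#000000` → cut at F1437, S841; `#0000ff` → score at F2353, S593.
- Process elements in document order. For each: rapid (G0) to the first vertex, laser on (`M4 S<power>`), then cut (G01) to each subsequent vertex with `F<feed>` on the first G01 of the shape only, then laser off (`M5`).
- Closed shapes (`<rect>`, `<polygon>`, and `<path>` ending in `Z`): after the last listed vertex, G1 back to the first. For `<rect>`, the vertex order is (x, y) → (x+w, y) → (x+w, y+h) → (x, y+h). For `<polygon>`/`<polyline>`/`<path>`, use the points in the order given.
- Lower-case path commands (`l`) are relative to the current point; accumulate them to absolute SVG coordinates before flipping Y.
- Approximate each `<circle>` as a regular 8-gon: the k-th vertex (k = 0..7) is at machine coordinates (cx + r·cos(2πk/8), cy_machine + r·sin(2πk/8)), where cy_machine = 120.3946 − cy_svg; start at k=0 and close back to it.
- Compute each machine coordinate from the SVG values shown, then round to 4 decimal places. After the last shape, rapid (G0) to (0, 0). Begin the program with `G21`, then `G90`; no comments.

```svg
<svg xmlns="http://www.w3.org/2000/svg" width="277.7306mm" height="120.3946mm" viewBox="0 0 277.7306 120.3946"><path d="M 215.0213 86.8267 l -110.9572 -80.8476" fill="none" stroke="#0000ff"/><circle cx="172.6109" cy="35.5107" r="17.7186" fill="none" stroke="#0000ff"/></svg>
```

G21
G90
G0 X215.0213 Y33.5679
M4 S593
G01 X104.0641 Y114.4155 F2353
M5
G0 X190.3295 Y84.8839
M4 S593
G01 X185.1398 Y97.4128 F2353
G01 X172.6109 Y102.6025
G01 X160.0820 Y97.4128
G01 X154.8923 Y84.8839
G01 X160.0820 Y72.3550
G01 X172.6109 Y67.1653
G01 X185.1398 Y72.3550
G01 X190.3295 Y84.8839
M5
G0 X0.0000 Y0.0000

1 u = 1 mm; y_m = 120.3946 − y.

[1] `<path>` line segment, #0000ff→score S593 F2353: (215.0213,33.5679) → (104.0641,114.4155)

[2] `<circle>` circle, #0000ff→score S593 F2353: (190.3295,84.8839) → (185.1398,97.4128) → (172.6109,102.6025) → (160.0820,97.4128) → (154.8923,84.8839) → (160.0820,72.3550) → (172.6109,67.1653) → (185.1398,72.3550) → (190.3295,84.8839) (closed)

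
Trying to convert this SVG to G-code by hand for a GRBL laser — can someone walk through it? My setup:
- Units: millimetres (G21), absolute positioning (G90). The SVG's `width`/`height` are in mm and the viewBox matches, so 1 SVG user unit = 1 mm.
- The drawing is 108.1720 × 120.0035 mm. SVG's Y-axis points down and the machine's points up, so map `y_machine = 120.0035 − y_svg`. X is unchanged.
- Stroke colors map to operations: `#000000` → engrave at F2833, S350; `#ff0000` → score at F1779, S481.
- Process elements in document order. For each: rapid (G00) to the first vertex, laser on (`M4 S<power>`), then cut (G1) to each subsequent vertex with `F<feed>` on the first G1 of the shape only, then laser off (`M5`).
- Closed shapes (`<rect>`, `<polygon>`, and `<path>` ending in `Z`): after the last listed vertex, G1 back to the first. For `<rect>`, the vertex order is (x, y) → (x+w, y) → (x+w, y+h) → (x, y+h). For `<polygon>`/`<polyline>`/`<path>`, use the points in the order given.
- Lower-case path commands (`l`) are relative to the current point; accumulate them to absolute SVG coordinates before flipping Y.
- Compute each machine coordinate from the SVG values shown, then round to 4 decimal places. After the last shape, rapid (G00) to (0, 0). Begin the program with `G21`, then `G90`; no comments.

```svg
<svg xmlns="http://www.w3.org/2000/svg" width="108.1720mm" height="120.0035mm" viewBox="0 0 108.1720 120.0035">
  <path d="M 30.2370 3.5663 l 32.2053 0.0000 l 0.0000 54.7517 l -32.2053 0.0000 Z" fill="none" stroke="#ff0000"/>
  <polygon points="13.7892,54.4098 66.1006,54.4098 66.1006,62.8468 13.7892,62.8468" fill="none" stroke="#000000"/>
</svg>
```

1 u = 1 mm; y_m = 120.0035 − y.

[1] `<path>` rectangle, #ff0000→score S481 F1779: (30.2370,116.4372) → (62.4423,116.4372) → (62.4423,61.6855) → (30.2370,61.6855) → (30.2370,116.4372) (closed)

[2] `<polygon>` rectangle, #000000→engrave S350 F2833: (13.7892,65.5937) → (66.1006,65.5937) → (66.1006,57.1567) → (13.7892,57.1567) → (13.7892,65.5937) (closed)

G21
G90
G00 X30.2370 Y116.4372
M4 S481
G1 X62.4423 Y116.4372 F1779
G1 X62.4423 Y61.6855
G1 X30.2370 Y61.6855
G1 X30.2370 Y116.4372
M5
G00 X13.7892 Y65.5937
M4 S350
G1 X66.1006 Y65.5937 F2833
G1 X66.1006 Y57.1567
G1 X13.7892 Y57.1567
G1 X13.7892 Y65.5937
M5
G00 X0.0000 Y0.0000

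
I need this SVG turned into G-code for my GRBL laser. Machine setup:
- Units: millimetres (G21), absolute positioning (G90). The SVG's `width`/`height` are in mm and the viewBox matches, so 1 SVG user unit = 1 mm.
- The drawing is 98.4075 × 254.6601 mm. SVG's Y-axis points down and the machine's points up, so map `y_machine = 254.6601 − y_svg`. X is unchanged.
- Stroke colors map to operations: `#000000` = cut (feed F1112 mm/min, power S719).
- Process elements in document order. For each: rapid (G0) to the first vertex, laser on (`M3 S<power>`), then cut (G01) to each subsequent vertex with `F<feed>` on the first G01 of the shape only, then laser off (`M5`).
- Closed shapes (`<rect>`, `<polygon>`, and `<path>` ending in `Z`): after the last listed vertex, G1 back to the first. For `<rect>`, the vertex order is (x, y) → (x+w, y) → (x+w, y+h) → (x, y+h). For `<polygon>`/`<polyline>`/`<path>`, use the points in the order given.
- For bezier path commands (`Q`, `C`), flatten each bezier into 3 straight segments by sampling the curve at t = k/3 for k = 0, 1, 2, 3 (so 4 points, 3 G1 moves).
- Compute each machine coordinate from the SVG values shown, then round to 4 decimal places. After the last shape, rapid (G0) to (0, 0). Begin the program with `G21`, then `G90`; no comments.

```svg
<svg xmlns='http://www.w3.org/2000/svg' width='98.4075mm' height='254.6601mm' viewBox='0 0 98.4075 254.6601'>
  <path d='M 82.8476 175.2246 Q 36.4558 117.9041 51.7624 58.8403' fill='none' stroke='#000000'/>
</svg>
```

viewBox `0 0 98.4075 254.6601` with mm width/height → 1 unit = 1 mm. Flip: y_m = 254.6601 − y_svg.

**Shape 1** — `<path>` quadratic bezier, stroke `#000000` → cut (S719, F1112). Control points (SVG): P0=(82.8476,175.2246), P1=(36.4558,117.9041), P2=(51.7624,58.8403); sampled at t=k/3. Machine vertices: (82.8476,79.4355) → (58.7751,117.8429) → (48.4134,156.6376) → (51.7624,195.8198). Open path.

G21
G90
G0 X82.8476 Y79.4355
M3 S719
G01 X58.7751 Y117.8429 F1112
G01 X48.4134 Y156.6376
G01 X51.7624 Y195.8198
M5
G0 X0.0000 Y0.0000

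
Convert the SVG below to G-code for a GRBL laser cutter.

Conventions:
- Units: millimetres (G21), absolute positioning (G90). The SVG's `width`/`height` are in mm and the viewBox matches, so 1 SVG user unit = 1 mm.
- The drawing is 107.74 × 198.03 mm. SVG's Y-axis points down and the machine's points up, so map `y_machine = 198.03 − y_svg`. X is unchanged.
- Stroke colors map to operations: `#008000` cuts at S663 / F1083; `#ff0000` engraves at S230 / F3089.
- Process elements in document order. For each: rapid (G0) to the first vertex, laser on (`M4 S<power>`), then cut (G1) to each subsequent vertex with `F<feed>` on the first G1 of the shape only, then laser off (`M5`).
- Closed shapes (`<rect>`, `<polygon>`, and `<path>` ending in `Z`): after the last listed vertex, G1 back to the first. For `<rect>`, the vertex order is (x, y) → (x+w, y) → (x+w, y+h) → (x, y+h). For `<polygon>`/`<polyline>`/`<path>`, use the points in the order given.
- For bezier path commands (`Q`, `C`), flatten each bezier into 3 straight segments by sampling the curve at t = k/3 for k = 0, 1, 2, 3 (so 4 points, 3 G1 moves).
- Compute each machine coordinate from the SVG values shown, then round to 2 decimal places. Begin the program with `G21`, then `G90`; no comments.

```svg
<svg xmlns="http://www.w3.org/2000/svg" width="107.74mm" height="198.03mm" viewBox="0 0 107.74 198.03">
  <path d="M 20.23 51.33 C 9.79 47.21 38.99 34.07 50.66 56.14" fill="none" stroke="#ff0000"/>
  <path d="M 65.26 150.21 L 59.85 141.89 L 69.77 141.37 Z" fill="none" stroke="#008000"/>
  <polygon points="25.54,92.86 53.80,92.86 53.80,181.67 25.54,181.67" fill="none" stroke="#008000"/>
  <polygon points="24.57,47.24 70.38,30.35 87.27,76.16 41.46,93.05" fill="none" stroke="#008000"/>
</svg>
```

G21
G90
G0 X20.23 Y146.70
M4 S230
G1 X20.89 Y152.19 F3089
G1 X35.26 Y153.86
G1 X50.66 Y141.89
M5
G0 X65.26 Y47.82
M4 S663
G1 X59.85 Y56.14 F1083
G1 X69.77 Y56.66
G1 X65.26 Y47.82
M5
G0 X25.54 Y105.17
M4 S663
G1 X53.80 Y105.17 F1083
G1 X53.80 Y16.36
G1 X25.54 Y16.36
G1 X25.54 Y105.17
M5
G0 X24.57 Y150.79
M4 S663
G1 X70.38 Y167.68 F1083
G1 X87.27 Y121.87
G1 X41.46 Y104.98
G1 X24.57 Y150.79
M5

1 u = 1 mm; y_m = 198.03 − y.

[1] `<path>` cubic bezier, #ff0000→engrave S230 F3089: (20.23,146.70) → (20.89,152.19) → (35.26,153.86) → (50.66,141.89)

[2] `<path>` regular polygon, #008000→cut S663 F1083: (65.26,47.82) → (59.85,56.14) → (69.77,56.66) → (65.26,47.82) (closed)

[3] `<polygon>` rectangle, #008000→cut S663 F1083: (25.54,105.17) → (53.80,105.17) → (53.80,16.36) → (25.54,16.36) → (25.54,105.17) (closed)

[4] `<polygon>` regular polygon, #008000→cut S663 F1083: (24.57,150.79) → (70.38,167.68) → (87.27,121.87) → (41.46,104.98) → (24.57,150.79) (closed)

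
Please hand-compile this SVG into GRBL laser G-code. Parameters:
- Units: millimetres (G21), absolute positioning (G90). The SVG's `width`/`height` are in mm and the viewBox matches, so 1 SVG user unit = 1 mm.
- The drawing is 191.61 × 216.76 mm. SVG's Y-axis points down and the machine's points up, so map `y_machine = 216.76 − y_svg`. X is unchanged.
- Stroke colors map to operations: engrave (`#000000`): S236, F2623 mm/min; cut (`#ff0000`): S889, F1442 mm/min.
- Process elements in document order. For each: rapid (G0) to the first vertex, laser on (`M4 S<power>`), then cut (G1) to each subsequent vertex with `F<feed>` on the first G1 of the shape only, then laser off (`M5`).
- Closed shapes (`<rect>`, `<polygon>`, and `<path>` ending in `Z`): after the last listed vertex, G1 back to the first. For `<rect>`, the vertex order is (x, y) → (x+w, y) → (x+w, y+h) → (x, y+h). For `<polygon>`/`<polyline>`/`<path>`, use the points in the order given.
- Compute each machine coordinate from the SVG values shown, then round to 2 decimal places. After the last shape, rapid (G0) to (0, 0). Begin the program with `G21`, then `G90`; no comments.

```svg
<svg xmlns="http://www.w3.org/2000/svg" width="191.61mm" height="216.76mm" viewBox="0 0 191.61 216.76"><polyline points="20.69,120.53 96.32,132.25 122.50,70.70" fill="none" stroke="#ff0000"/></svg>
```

1 u = 1 mm; y_m = 216.76 − y.

[1] `<polyline>` open polyline, #ff0000→cut S889 F1442: (20.69,96.23) → (96.32,84.51) → (122.50,146.06)

G21
G90
G0 X20.69 Y96.23
M4 S889
G1 X96.32 Y84.51 F1442
G1 X122.50 Y146.06
M5
G0 X0.00 Y0.00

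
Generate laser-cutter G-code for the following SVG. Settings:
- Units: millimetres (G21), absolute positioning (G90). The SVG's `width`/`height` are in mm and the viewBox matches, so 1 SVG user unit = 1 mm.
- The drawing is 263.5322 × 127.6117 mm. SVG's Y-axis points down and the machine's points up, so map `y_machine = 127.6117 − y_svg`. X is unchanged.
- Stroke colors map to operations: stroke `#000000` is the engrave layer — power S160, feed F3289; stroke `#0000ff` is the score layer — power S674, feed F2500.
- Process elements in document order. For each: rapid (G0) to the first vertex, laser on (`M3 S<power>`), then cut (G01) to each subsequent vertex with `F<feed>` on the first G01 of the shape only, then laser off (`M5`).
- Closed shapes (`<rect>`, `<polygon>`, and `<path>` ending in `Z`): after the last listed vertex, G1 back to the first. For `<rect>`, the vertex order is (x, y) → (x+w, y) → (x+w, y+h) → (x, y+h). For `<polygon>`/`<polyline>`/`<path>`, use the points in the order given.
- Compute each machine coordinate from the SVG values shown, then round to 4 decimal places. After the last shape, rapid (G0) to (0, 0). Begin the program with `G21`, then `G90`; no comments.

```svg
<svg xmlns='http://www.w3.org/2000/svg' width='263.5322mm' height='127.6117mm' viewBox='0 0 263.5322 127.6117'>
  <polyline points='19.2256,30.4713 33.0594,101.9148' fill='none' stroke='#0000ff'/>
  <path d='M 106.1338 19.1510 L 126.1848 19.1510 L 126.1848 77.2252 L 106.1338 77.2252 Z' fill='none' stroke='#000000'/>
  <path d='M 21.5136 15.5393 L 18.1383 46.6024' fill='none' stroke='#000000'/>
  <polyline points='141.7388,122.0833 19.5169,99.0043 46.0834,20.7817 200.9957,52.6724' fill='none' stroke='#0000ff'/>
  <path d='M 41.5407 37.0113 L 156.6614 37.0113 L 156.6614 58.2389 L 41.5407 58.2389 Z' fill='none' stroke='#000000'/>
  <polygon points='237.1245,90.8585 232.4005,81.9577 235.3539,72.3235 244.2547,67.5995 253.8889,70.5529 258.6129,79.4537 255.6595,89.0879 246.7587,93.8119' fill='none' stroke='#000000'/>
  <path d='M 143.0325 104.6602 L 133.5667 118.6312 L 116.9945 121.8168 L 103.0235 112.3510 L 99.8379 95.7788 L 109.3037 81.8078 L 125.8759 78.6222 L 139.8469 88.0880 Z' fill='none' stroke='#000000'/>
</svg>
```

viewBox `0 0 263.5322 127.6117` with mm width/height → 1 unit = 1 mm. Flip: y_m = 127.6117 − y_svg.

**Shape 1** — `<polyline>` line segment, stroke `#0000ff` → score (S674, F2500). Machine vertices: (19.2256,97.1404) → (33.0594,25.6969). Open path.

**Shape 2** — `<path>` rectangle, stroke `#000000` → engrave (S160, F3289). Machine vertices: (106.1338,108.4607) → (126.1848,108.4607) → (126.1848,50.3865) → (106.1338,50.3865) → (106.1338,108.4607). Closed: final G1 returns to the first vertex.

**Shape 3** — `<path>` line segment, stroke `#000000` → engrave (S160, F3289). Machine vertices: (21.5136,112.0724) → (18.1383,81.0093). Open path.

**Shape 4** — `<polyline>` open polyline, stroke `#0000ff` → score (S674, F2500). Machine vertices: (141.7388,5.5284) → (19.5169,28.6074) → (46.0834,106.8300) → (200.9957,74.9393). Open path.

**Shape 5** — `<path>` rectangle, stroke `#000000` → engrave (S160, F3289). Machine vertices: (41.5407,90.6004) → (156.6614,90.6004) → (156.6614,69.3728) → (41.5407,69.3728) → (41.5407,90.6004). Closed: final G1 returns to the first vertex.

**Shape 6** — `<polygon>` regular polygon, stroke `#000000` → engrave (S160, F3289). Machine vertices: (237.1245,36.7532) → (232.4005,45.6540) → (235.3539,55.2882) → (244.2547,60.0122) → (253.8889,57.0588) → (258.6129,48.1580) → (255.6595,38.5238) → (246.7587,33.7998) → (237.1245,36.7532). Closed: final G1 returns to the first vertex.

**Shape 7** — `<path>` regular polygon, stroke `#000000` → engrave (S160, F3289). Machine vertices: (143.0325,22.9515) → (133.5667,8.9805) → (116.9945,5.7949) → (103.0235,15.2607) → (99.8379,31.8329) → (109.3037,45.8039) → (125.8759,48.9895) → (139.8469,39.5237) → (143.0325,22.9515). Closed: final G1 returns to the first vertex.

G21
G90
G0 X19.2256 Y97.1404
M3 S674
G01 X33.0594 Y25.6969 F2500
M5
G0 X106.1338 Y108.4607
M3 S160
G01 X126.1848 Y108.4607 F3289
G01 X126.1848 Y50.3865
G01 X106.1338 Y50.3865
G01 X106.1338 Y108.4607
M5
G0 X21.5136 Y112.0724
M3 S160
G01 X18.1383 Y81.0093 F3289
M5
G0 X141.7388 Y5.5284
M3 S674
G01 X19.5169 Y28.6074 F2500
G01 X46.0834 Y106.8300
G01 X200.9957 Y74.9393
M5
G0 X41.5407 Y90.6004
M3 S160
G01 X156.6614 Y90.6004 F3289
G01 X156.6614 Y69.3728
G01 X41.5407 Y69.3728
G01 X41.5407 Y90.6004
M5
G0 X237.1245 Y36.7532
M3 S160
G01 X232.4005 Y45.6540 F3289
G01 X235.3539 Y55.2882
G01 X244.2547 Y60.0122
G01 X253.8889 Y57.0588
G01 X258.6129 Y48.1580
G01 X255.6595 Y38.5238
G01 X246.7587 Y33.7998
G01 X237.1245 Y36.7532
M5
G0 X143.0325 Y22.9515
M3 S160
G01 X133.5667 Y8.9805 F3289
G01 X116.9945 Y5.7949
G01 X103.0235 Y15.2607
G01 X99.8379 Y31.8329
G01 X109.3037 Y45.8039
G01 X125.8759 Y48.9895
G01 X139.8469 Y39.5237
G01 X143.0325 Y22.9515
M5
G0 X0.0000 Y0.0000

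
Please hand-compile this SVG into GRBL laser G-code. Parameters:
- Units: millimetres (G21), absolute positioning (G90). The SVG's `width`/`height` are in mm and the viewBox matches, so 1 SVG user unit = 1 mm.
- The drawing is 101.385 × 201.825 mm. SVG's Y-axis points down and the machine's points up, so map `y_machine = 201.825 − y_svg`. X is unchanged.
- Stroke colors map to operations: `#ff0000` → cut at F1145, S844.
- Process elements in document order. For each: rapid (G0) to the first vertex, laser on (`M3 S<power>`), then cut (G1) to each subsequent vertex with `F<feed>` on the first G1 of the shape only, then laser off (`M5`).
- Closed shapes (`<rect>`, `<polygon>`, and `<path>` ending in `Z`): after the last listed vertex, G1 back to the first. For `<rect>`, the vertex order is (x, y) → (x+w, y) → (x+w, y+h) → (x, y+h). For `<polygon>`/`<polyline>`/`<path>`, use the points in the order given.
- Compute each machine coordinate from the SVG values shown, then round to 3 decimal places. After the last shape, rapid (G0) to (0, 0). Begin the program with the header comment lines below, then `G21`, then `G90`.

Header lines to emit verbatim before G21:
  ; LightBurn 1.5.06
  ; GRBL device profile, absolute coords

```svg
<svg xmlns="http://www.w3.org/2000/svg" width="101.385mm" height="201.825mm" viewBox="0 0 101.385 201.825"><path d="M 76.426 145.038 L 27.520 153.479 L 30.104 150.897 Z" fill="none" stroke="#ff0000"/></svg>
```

1 u = 1 mm; y_m = 201.825 − y.

[1] `<path>` closed polygon, #ff0000→cut S844 F1145: (76.426,56.787) → (27.520,48.346) → (30.104,50.928) → (76.426,56.787) (closed)

; LightBurn 1.5.06
; GRBL device profile, absolute coords
G21
G90
G0 X76.426 Y56.787
M3 S844
G1 X27.520 Y48.346 F1145
G1 X30.104 Y50.928
G1 X76.426 Y56.787
M5
G0 X0.000 Y0.000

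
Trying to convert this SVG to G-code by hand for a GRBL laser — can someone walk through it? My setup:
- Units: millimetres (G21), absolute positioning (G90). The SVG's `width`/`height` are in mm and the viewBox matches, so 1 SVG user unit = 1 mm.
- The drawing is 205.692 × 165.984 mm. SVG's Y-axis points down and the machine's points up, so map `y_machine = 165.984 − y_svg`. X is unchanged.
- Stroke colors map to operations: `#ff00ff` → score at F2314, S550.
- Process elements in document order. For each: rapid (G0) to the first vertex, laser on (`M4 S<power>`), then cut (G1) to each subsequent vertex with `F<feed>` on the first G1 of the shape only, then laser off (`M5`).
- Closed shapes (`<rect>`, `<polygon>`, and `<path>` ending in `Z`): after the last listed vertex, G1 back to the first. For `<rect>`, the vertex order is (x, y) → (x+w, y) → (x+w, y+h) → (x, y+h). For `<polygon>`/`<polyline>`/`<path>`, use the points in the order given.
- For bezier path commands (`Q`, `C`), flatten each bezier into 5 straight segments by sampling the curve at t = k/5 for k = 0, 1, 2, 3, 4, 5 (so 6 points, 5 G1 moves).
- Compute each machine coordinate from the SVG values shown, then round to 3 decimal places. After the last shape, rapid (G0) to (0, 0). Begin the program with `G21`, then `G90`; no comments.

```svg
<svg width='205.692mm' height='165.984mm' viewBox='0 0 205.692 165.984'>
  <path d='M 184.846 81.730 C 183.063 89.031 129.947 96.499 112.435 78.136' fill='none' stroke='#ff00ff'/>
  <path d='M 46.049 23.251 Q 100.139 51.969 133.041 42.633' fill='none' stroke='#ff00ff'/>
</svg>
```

Since the viewBox matches the mm dimensions, user units are millimetres directly. The only transform is the Y-flip y_m = 165.984 − y_svg.

Shape 1 is a cubic bezier drawn with `<path>`. Its stroke #ff00ff means score at S550, F2314. After flipping Y the toolpath is (184.846,84.254) → (178.312,80.061) → (163.631,77.077) → (144.975,76.547) → (126.519,79.722) → (112.435,87.848).

Shape 2 is a quadratic bezier drawn with `<path>`. Its stroke #ff00ff means score at S550, F2314. After flipping Y the toolpath is (46.049,142.733) → (66.837,132.768) → (85.931,125.847) → (103.329,121.971) → (119.033,121.139) → (133.041,123.351).

G21
G90
G0 X184.846 Y84.254
M4 S550
G1 X178.312 Y80.061 F2314
G1 X163.631 Y77.077
G1 X144.975 Y76.547
G1 X126.519 Y79.722
G1 X112.435 Y87.848
M5
G0 X46.049 Y142.733
M4 S550
G1 X66.837 Y132.768 F2314
G1 X85.931 Y125.847
G1 X103.329 Y121.971
G1 X119.033 Y121.139
G1 X133.041 Y123.351
M5
G0 X0.000 Y0.000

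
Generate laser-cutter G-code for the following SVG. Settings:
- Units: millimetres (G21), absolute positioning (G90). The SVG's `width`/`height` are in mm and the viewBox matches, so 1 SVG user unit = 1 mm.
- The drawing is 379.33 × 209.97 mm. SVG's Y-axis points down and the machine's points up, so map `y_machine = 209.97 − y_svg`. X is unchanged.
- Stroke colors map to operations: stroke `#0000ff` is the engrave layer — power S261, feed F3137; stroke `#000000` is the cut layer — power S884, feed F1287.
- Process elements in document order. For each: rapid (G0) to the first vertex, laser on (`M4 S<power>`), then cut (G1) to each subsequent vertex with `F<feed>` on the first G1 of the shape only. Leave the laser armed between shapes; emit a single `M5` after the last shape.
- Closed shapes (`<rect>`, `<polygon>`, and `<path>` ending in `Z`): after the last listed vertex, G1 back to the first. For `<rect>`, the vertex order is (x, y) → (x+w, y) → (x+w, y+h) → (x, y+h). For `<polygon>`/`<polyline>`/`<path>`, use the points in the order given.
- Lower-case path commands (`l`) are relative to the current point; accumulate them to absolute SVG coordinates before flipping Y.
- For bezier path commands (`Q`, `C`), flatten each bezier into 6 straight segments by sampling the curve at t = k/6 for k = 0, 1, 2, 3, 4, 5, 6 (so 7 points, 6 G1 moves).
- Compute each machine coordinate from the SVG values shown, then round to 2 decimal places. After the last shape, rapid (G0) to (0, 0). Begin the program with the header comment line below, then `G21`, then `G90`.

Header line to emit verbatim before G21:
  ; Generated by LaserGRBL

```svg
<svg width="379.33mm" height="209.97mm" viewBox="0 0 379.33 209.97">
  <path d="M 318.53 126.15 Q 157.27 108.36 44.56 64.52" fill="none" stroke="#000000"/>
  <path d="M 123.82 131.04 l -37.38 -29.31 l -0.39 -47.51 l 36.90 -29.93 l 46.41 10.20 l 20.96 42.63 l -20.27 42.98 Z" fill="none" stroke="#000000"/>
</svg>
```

Since the viewBox matches the mm dimensions, user units are millimetres directly. The only transform is the Y-flip y_m = 209.97 − y_svg.

Shape 1 is a quadratic bezier drawn with `<path>`. Its stroke #000000 means cut at S884, F1287. After flipping Y the toolpath is (318.53,83.82) → (266.13,90.47) → (216.42,98.57) → (169.41,108.12) → (125.09,119.12) → (83.48,131.56) → (44.56,145.45).

Shape 2 is a regular polygon drawn with `<path>`. Its stroke #000000 means cut at S884, F1287. After flipping Y the toolpath is (123.82,78.93) → (86.44,108.24) → (86.05,155.75) → (122.95,185.68) → (169.36,175.48) → (190.32,132.85) → (170.05,89.87) → (123.82,78.93), returning to the start.

; Generated by LaserGRBL
G21
G90
G0 X318.53 Y83.82
M4 S884
G1 X266.13 Y90.47 F1287
G1 X216.42 Y98.57
G1 X169.41 Y108.12
G1 X125.09 Y119.12
G1 X83.48 Y131.56
G1 X44.56 Y145.45
G0 X123.82 Y78.93
M4 S884
G1 X86.44 Y108.24 F1287
G1 X86.05 Y155.75
G1 X122.95 Y185.68
G1 X169.36 Y175.48
G1 X190.32 Y132.85
G1 X170.05 Y89.87
G1 X123.82 Y78.93
M5
G0 X0.00 Y0.00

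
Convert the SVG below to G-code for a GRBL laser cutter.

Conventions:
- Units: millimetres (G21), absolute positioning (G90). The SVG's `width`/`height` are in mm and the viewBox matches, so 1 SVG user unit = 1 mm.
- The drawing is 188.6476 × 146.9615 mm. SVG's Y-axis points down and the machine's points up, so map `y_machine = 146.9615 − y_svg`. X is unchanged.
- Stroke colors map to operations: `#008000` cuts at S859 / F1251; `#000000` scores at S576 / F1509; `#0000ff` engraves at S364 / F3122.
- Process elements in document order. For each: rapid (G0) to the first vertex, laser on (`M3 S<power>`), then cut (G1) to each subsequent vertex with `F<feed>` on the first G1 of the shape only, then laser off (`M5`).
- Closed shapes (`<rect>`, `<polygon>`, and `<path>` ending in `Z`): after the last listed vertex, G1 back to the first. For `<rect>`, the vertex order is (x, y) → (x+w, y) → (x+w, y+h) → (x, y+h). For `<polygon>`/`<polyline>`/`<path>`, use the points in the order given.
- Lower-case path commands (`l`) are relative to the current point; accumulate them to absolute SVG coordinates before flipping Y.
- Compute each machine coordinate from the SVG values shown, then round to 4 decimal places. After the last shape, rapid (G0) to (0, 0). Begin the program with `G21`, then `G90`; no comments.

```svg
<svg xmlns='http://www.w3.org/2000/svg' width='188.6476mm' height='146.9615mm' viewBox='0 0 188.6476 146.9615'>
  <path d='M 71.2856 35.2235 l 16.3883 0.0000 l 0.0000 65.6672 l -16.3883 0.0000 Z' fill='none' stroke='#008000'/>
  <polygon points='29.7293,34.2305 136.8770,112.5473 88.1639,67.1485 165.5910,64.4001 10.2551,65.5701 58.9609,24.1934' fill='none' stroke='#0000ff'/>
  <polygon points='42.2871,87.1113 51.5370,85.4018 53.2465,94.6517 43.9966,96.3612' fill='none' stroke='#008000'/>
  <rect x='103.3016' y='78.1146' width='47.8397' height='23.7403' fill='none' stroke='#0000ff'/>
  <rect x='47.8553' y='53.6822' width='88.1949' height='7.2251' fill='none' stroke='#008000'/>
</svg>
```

G21
G90
G0 X71.2856 Y111.7380
M3 S859
G1 X87.6739 Y111.7380 F1251
G1 X87.6739 Y46.0708
G1 X71.2856 Y46.0708
G1 X71.2856 Y111.7380
M5
G0 X29.7293 Y112.7310
M3 S364
G1 X136.8770 Y34.4142 F3122
G1 X88.1639 Y79.8130
G1 X165.5910 Y82.5614
G1 X10.2551 Y81.3914
G1 X58.9609 Y122.7681
G1 X29.7293 Y112.7310
M5
G0 X42.2871 Y59.8502
M3 S859
G1 X51.5370 Y61.5597 F1251
G1 X53.2465 Y52.3098
G1 X43.9966 Y50.6003
G1 X42.2871 Y59.8502
M5
G0 X103.3016 Y68.8469
M3 S364
G1 X151.1413 Y68.8469 F3122
G1 X151.1413 Y45.1066
G1 X103.3016 Y45.1066
G1 X103.3016 Y68.8469
M5
G0 X47.8553 Y93.2793
M3 S859
G1 X136.0502 Y93.2793 F1251
G1 X136.0502 Y86.0542
G1 X47.8553 Y86.0542
G1 X47.8553 Y93.2793
M5
G0 X0.0000 Y0.0000

Since the viewBox matches the mm dimensions, user units are millimetres directly. The only transform is the Y-flip y_m = 146.9615 − y_svg.

Shape 1 is a rectangle drawn with `<path>`. Its stroke #008000 means cut at S859, F1251. After flipping Y the toolpath is (71.2856,111.7380) → (87.6739,111.7380) → (87.6739,46.0708) → (71.2856,46.0708) → (71.2856,111.7380), returning to the start.

Shape 2 is a closed polygon drawn with `<polygon>`. Its stroke #0000ff means engrave at S364, F3122. After flipping Y the toolpath is (29.7293,112.7310) → (136.8770,34.4142) → (88.1639,79.8130) → (165.5910,82.5614) → (10.2551,81.3914) → (58.9609,122.7681) → (29.7293,112.7310), returning to the start.

Shape 3 is a regular polygon drawn with `<polygon>`. Its stroke #008000 means cut at S859, F1251. After flipping Y the toolpath is (42.2871,59.8502) → (51.5370,61.5597) → (53.2465,52.3098) → (43.9966,50.6003) → (42.2871,59.8502), returning to the start.

Shape 4 is a rectangle drawn with `<rect>`. Its stroke #0000ff means engrave at S364, F3122. After flipping Y the toolpath is (103.3016,68.8469) → (151.1413,68.8469) → (151.1413,45.1066) → (103.3016,45.1066) → (103.3016,68.8469), returning to the start.

Shape 5 is a rectangle drawn with `<rect>`. Its stroke #008000 means cut at S859, F1251. After flipping Y the toolpath is (47.8553,93.2793) → (136.0502,93.2793) → (136.0502,86.0542) → (47.8553,86.0542) → (47.8553,93.2793), returning to the start.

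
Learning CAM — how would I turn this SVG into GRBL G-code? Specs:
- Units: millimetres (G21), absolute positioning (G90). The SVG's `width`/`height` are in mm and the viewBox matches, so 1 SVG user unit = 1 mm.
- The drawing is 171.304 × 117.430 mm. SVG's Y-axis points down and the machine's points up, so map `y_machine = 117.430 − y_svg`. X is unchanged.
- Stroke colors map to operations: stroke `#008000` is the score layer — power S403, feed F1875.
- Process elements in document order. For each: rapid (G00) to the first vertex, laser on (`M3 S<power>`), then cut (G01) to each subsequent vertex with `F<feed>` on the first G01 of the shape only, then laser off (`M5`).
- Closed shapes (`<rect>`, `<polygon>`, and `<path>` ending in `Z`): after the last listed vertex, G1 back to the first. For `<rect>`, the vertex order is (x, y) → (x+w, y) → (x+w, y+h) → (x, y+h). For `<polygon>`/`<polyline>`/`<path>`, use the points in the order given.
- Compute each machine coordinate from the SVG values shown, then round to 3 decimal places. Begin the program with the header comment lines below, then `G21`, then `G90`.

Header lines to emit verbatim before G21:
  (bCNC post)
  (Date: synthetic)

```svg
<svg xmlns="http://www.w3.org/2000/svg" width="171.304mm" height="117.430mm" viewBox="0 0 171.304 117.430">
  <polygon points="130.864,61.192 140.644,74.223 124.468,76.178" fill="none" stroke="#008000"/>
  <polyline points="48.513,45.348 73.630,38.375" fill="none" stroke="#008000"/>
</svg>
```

(bCNC post)
(Date: synthetic)
G21
G90
G00 X130.864 Y56.238
M3 S403
G01 X140.644 Y43.207 F1875
G01 X124.468 Y41.252
G01 X130.864 Y56.238
M5
G00 X48.513 Y72.082
M3 S403
G01 X73.630 Y79.055 F1875
M5

viewBox `0 0 171.304 117.430` with mm width/height → 1 unit = 1 mm. Flip: y_m = 117.430 − y_svg.

**Shape 1** — `<polygon>` regular polygon, stroke `#008000` → score (S403, F1875). Machine vertices: (130.864,56.238) → (140.644,43.207) → (124.468,41.252) → (130.864,56.238). Closed: final G1 returns to the first vertex.

**Shape 2** — `<polyline>` line segment, stroke `#008000` → score (S403, F1875). Machine vertices: (48.513,72.082) → (73.630,79.055). Open path.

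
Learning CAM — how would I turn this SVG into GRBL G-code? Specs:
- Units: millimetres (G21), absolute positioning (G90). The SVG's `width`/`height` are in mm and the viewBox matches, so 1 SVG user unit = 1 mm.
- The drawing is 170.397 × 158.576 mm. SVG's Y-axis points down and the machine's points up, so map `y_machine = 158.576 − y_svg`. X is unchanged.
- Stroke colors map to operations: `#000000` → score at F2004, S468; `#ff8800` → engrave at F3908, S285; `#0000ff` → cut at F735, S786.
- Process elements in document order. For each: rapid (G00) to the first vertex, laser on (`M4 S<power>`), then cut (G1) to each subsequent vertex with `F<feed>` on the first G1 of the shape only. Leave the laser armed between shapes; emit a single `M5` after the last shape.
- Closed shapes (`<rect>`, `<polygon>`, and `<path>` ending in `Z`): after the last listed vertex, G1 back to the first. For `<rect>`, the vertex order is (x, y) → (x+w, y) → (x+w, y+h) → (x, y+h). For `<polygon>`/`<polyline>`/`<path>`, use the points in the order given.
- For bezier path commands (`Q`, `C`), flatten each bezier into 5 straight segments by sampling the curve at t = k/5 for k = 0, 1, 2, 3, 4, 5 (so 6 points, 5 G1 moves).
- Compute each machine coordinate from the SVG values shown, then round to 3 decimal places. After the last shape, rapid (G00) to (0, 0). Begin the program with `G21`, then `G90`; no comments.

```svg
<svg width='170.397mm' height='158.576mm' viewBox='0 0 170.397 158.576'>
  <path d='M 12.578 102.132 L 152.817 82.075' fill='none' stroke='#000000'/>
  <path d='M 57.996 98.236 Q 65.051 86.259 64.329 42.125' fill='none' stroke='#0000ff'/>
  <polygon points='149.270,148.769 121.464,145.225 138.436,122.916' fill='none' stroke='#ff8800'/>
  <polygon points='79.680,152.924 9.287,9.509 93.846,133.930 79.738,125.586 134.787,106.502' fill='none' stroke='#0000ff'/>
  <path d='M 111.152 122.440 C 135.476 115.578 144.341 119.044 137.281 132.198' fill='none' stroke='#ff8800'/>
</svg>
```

G21
G90
G00 X12.578 Y56.444
M4 S468
G1 X152.817 Y76.501 F2004
G00 X57.996 Y60.340
M4 S786
G1 X60.507 Y66.417 F735
G1 X62.396 Y75.067
G1 X63.662 Y86.289
G1 X64.307 Y100.084
G1 X64.329 Y116.451
G00 X149.270 Y9.807
M4 S285
G1 X121.464 Y13.351 F3908
G1 X138.436 Y35.660
G1 X149.270 Y9.807
G00 X79.680 Y5.652
M4 S786
G1 X9.287 Y149.067 F735
G1 X93.846 Y24.646
G1 X79.738 Y32.990
G1 X134.787 Y52.074
G1 X79.680 Y5.652
G00 X111.152 Y36.136
M4 S285
G1 X123.888 Y39.019 F3908
G1 X132.891 Y39.454
G1 X138.139 Y37.472
G1 X139.610 Y33.103
G1 X137.281 Y26.378
M5
G00 X0.000 Y0.000

viewBox `0 0 170.397 158.576` with mm width/height → 1 unit = 1 mm. Flip: y_m = 158.576 − y_svg.

**Shape 1** — `<path>` line segment, stroke `#000000` → score (S468, F2004). Machine vertices: (12.578,56.444) → (152.817,76.501). Open path.

**Shape 2** — `<path>` quadratic bezier, stroke `#0000ff` → cut (S786, F735). Control points (SVG): P0=(57.996,98.236), P1=(65.051,86.259), P2=(64.329,42.125); sampled at t=k/5. Machine vertices: (57.996,60.340) → (60.507,66.417) → (62.396,75.067) → (63.662,86.289) → (64.307,100.084) → (64.329,116.451). Open path.

**Shape 3** — `<polygon>` regular polygon, stroke `#ff8800` → engrave (S285, F3908). Machine vertices: (149.270,9.807) → (121.464,13.351) → (138.436,35.660) → (149.270,9.807). Closed: final G1 returns to the first vertex.

**Shape 4** — `<polygon>` closed polygon, stroke `#0000ff` → cut (S786, F735). Machine vertices: (79.680,5.652) → (9.287,149.067) → (93.846,24.646) → (79.738,32.990) → (134.787,52.074) → (79.680,5.652). Closed: final G1 returns to the first vertex.

**Shape 5** — `<path>` cubic bezier, stroke `#ff8800` → engrave (S285, F3908). Control points (SVG): P0=(111.152,122.440), P1=(135.476,115.578), P2=(144.341,119.044), P3=(137.281,132.198); sampled at t=k/5. Machine vertices: (111.152,36.136) → (123.888,39.019) → (132.891,39.454) → (138.139,37.472) → (139.610,33.103) → (137.281,26.378). Open path.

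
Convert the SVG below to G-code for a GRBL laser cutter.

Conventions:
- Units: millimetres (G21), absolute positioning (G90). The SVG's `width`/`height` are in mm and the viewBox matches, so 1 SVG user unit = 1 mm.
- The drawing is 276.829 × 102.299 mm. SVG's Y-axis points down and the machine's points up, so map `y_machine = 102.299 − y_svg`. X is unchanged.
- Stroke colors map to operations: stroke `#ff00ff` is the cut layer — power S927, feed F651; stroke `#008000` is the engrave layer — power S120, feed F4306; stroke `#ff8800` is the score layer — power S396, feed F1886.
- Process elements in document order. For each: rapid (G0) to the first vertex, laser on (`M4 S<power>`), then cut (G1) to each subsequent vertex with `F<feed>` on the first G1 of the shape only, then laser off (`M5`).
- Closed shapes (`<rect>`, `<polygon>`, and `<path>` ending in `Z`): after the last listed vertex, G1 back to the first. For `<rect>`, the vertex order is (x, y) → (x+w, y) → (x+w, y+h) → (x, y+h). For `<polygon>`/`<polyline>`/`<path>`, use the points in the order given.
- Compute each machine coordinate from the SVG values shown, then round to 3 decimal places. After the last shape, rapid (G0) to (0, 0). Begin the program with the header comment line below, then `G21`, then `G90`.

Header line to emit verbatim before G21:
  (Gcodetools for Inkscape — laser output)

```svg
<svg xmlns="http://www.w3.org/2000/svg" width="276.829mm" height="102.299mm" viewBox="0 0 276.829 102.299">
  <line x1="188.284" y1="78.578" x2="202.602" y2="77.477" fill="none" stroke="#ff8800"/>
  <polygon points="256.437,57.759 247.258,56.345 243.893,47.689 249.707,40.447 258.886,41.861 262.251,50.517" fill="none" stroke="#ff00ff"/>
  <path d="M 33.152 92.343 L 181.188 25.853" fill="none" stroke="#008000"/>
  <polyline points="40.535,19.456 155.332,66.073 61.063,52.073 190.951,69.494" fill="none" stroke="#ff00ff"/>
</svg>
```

1 u = 1 mm; y_m = 102.299 − y.

[1] `<line>` line segment, #ff8800→score S396 F1886: (188.284,23.721) → (202.602,24.822)

[2] `<polygon>` regular polygon, #ff00ff→cut S927 F651: (256.437,44.540) → (247.258,45.954) → (243.893,54.610) → (249.707,61.852) → (258.886,60.438) → (262.251,51.782) → (256.437,44.540) (closed)

[3] `<path>` line segment, #008000→engrave S120 F4306: (33.152,9.956) → (181.188,76.446)

[4] `<polyline>` open polyline, #ff00ff→cut S927 F651: (40.535,82.843) → (155.332,36.226) → (61.063,50.226) → (190.951,32.805)

(Gcodetools for Inkscape — laser output)
G21
G90
G0 X188.284 Y23.721
M4 S396
G1 X202.602 Y24.822 F1886
M5
G0 X256.437 Y44.540
M4 S927
G1 X247.258 Y45.954 F651
G1 X243.893 Y54.610
G1 X249.707 Y61.852
G1 X258.886 Y60.438
G1 X262.251 Y51.782
G1 X256.437 Y44.540
M5
G0 X33.152 Y9.956
M4 S120
G1 X181.188 Y76.446 F4306
M5
G0 X40.535 Y82.843
M4 S927
G1 X155.332 Y36.226 F651
G1 X61.063 Y50.226
G1 X190.951 Y32.805
M5
G0 X0.000 Y0.000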